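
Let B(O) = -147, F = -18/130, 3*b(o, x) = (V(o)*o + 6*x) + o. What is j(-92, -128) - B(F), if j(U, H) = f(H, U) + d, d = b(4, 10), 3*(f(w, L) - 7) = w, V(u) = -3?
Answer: 386/3 ≈ 128.67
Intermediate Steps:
b(o, x) = 2*x - 2*o/3 (b(o, x) = ((-3*o + 6*x) + o)/3 = (-2*o + 6*x)/3 = 2*x - 2*o/3)
F = -9/65 (F = -18*1/130 = -9/65 ≈ -0.13846)
f(w, L) = 7 + w/3
d = 52/3 (d = 2*10 - 2/3*4 = 20 - 8/3 = 52/3 ≈ 17.333)
j(U, H) = 73/3 + H/3 (j(U, H) = (7 + H/3) + 52/3 = 73/3 + H/3)
j(-92, -128) - B(F) = (73/3 + (1/3)*(-128)) - 1*(-147) = (73/3 - 128/3) + 147 = -55/3 + 147 = 386/3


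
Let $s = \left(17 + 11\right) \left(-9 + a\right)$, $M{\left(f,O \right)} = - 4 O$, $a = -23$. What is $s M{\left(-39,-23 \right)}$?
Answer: $-82432$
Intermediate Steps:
$s = -896$ ($s = \left(17 + 11\right) \left(-9 - 23\right) = 28 \left(-32\right) = -896$)
$s M{\left(-39,-23 \right)} = - 896 \left(\left(-4\right) \left(-23\right)\right) = \left(-896\right) 92 = -82432$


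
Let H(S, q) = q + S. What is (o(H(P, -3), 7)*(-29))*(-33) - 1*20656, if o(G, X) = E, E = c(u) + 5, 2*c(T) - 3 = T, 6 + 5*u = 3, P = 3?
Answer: -73613/5 ≈ -14723.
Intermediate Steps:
u = -⅗ (u = -6/5 + (⅕)*3 = -6/5 + ⅗ = -⅗ ≈ -0.60000)
c(T) = 3/2 + T/2
H(S, q) = S + q
E = 31/5 (E = (3/2 + (½)*(-⅗)) + 5 = (3/2 - 3/10) + 5 = 6/5 + 5 = 31/5 ≈ 6.2000)
o(G, X) = 31/5
(o(H(P, -3), 7)*(-29))*(-33) - 1*20656 = ((31/5)*(-29))*(-33) - 1*20656 = -899/5*(-33) - 20656 = 29667/5 - 20656 = -73613/5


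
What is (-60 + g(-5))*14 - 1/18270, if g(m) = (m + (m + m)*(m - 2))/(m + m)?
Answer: -17009371/18270 ≈ -931.00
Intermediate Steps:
g(m) = (m + 2*m*(-2 + m))/(2*m) (g(m) = (m + (2*m)*(-2 + m))/((2*m)) = (m + 2*m*(-2 + m))*(1/(2*m)) = (m + 2*m*(-2 + m))/(2*m))
(-60 + g(-5))*14 - 1/18270 = (-60 + (-3/2 - 5))*14 - 1/18270 = (-60 - 13/2)*14 - 1*1/18270 = -133/2*14 - 1/18270 = -931 - 1/18270 = -17009371/18270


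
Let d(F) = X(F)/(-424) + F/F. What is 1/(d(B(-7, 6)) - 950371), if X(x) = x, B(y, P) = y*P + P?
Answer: -106/100739211 ≈ -1.0522e-6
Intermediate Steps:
B(y, P) = P + P*y (B(y, P) = P*y + P = P + P*y)
d(F) = 1 - F/424 (d(F) = F/(-424) + F/F = F*(-1/424) + 1 = -F/424 + 1 = 1 - F/424)
1/(d(B(-7, 6)) - 950371) = 1/((1 - 3*(1 - 7)/212) - 950371) = 1/((1 - 3*(-6)/212) - 950371) = 1/((1 - 1/424*(-36)) - 950371) = 1/((1 + 9/106) - 950371) = 1/(115/106 - 950371) = 1/(-100739211/106) = -106/100739211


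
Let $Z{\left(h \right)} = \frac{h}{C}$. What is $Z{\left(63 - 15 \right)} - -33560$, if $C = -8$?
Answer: $33554$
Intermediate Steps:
$Z{\left(h \right)} = - \frac{h}{8}$ ($Z{\left(h \right)} = \frac{h}{-8} = h \left(- \frac{1}{8}\right) = - \frac{h}{8}$)
$Z{\left(63 - 15 \right)} - -33560 = - \frac{63 - 15}{8} - -33560 = \left(- \frac{1}{8}\right) 48 + 33560 = -6 + 33560 = 33554$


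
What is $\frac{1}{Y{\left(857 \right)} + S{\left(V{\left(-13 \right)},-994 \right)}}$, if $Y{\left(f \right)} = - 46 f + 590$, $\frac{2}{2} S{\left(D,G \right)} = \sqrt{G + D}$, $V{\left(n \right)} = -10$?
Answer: $- \frac{9708}{376981307} - \frac{i \sqrt{251}}{753962614} \approx -2.5752 \cdot 10^{-5} - 2.1013 \cdot 10^{-8} i$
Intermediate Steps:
$S{\left(D,G \right)} = \sqrt{D + G}$ ($S{\left(D,G \right)} = \sqrt{G + D} = \sqrt{D + G}$)
$Y{\left(f \right)} = 590 - 46 f$
$\frac{1}{Y{\left(857 \right)} + S{\left(V{\left(-13 \right)},-994 \right)}} = \frac{1}{\left(590 - 39422\right) + \sqrt{-10 - 994}} = \frac{1}{\left(590 - 39422\right) + \sqrt{-1004}} = \frac{1}{-38832 + 2 i \sqrt{251}}$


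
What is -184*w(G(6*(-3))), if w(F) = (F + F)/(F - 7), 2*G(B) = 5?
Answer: 1840/9 ≈ 204.44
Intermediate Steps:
G(B) = 5/2 (G(B) = (1/2)*5 = 5/2)
w(F) = 2*F/(-7 + F) (w(F) = (2*F)/(-7 + F) = 2*F/(-7 + F))
-184*w(G(6*(-3))) = -368*5/(2*(-7 + 5/2)) = -368*5/(2*(-9/2)) = -368*5*(-2)/(2*9) = -184*(-10/9) = 1840/9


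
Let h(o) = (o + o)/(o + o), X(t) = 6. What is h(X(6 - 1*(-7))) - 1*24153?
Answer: -24152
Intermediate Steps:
h(o) = 1 (h(o) = (2*o)/((2*o)) = (2*o)*(1/(2*o)) = 1)
h(X(6 - 1*(-7))) - 1*24153 = 1 - 1*24153 = 1 - 24153 = -24152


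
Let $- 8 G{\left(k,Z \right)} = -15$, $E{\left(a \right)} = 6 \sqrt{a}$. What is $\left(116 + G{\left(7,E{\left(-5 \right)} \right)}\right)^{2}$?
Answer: $\frac{889249}{64} \approx 13895.0$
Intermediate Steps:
$G{\left(k,Z \right)} = \frac{15}{8}$ ($G{\left(k,Z \right)} = \left(- \frac{1}{8}\right) \left(-15\right) = \frac{15}{8}$)
$\left(116 + G{\left(7,E{\left(-5 \right)} \right)}\right)^{2} = \left(116 + \frac{15}{8}\right)^{2} = \left(\frac{943}{8}\right)^{2} = \frac{889249}{64}$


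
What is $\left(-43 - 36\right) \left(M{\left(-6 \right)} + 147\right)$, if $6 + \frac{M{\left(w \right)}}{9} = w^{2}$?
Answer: $-32943$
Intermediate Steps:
$M{\left(w \right)} = -54 + 9 w^{2}$
$\left(-43 - 36\right) \left(M{\left(-6 \right)} + 147\right) = \left(-43 - 36\right) \left(\left(-54 + 9 \left(-6\right)^{2}\right) + 147\right) = \left(-43 - 36\right) \left(\left(-54 + 9 \cdot 36\right) + 147\right) = - 79 \left(\left(-54 + 324\right) + 147\right) = - 79 \left(270 + 147\right) = \left(-79\right) 417 = -32943$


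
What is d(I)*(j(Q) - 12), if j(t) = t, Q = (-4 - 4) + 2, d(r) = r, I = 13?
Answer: -234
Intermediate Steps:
Q = -6 (Q = -8 + 2 = -6)
d(I)*(j(Q) - 12) = 13*(-6 - 12) = 13*(-18) = -234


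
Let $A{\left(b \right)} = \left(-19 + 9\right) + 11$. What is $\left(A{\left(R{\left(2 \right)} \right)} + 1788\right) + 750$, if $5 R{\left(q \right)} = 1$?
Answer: $2539$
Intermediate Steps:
$R{\left(q \right)} = \frac{1}{5}$ ($R{\left(q \right)} = \frac{1}{5} \cdot 1 = \frac{1}{5}$)
$A{\left(b \right)} = 1$ ($A{\left(b \right)} = -10 + 11 = 1$)
$\left(A{\left(R{\left(2 \right)} \right)} + 1788\right) + 750 = \left(1 + 1788\right) + 750 = 1789 + 750 = 2539$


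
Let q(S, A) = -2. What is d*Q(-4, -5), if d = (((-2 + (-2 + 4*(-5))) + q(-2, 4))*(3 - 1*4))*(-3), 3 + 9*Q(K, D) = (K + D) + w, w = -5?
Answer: 442/3 ≈ 147.33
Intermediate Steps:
Q(K, D) = -8/9 + D/9 + K/9 (Q(K, D) = -1/3 + ((K + D) - 5)/9 = -1/3 + ((D + K) - 5)/9 = -1/3 + (-5 + D + K)/9 = -1/3 + (-5/9 + D/9 + K/9) = -8/9 + D/9 + K/9)
d = -78 (d = (((-2 + (-2 + 4*(-5))) - 2)*(3 - 1*4))*(-3) = (((-2 + (-2 - 20)) - 2)*(3 - 4))*(-3) = (((-2 - 22) - 2)*(-1))*(-3) = ((-24 - 2)*(-1))*(-3) = -26*(-1)*(-3) = 26*(-3) = -78)
d*Q(-4, -5) = -78*(-8/9 + (1/9)*(-5) + (1/9)*(-4)) = -78*(-8/9 - 5/9 - 4/9) = -78*(-17/9) = 442/3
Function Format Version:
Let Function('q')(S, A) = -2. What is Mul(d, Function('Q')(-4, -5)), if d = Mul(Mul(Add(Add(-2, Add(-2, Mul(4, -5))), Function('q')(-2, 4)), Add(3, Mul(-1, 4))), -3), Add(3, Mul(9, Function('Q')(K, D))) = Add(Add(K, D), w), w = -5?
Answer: Rational(442, 3) ≈ 147.33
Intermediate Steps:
Function('Q')(K, D) = Add(Rational(-8, 9), Mul(Rational(1, 9), D), Mul(Rational(1, 9), K)) (Function('Q')(K, D) = Add(Rational(-1, 3), Mul(Rational(1, 9), Add(Add(K, D), -5))) = Add(Rational(-1, 3), Mul(Rational(1, 9), Add(Add(D, K), -5))) = Add(Rational(-1, 3), Mul(Rational(1, 9), Add(-5, D, K))) = Add(Rational(-1, 3), Add(Rational(-5, 9), Mul(Rational(1, 9), D), Mul(Rational(1, 9), K))) = Add(Rational(-8, 9), Mul(Rational(1, 9), D), Mul(Rational(1, 9), K)))
d = -78 (d = Mul(Mul(Add(Add(-2, Add(-2, Mul(4, -5))), -2), Add(3, Mul(-1, 4))), -3) = Mul(Mul(Add(Add(-2, Add(-2, -20)), -2), Add(3, -4)), -3) = Mul(Mul(Add(Add(-2, -22), -2), -1), -3) = Mul(Mul(Add(-24, -2), -1), -3) = Mul(Mul(-26, -1), -3) = Mul(26, -3) = -78)
Mul(d, Function('Q')(-4, -5)) = Mul(-78, Add(Rational(-8, 9), Mul(Rational(1, 9), -5), Mul(Rational(1, 9), -4))) = Mul(-78, Add(Rational(-8, 9), Rational(-5, 9), Rational(-4, 9))) = Mul(-78, Rational(-17, 9)) = Rational(442, 3)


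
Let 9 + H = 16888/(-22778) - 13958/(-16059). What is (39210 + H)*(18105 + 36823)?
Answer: 393818794351010576/182895951 ≈ 2.1532e+9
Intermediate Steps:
H = -1622698093/182895951 (H = -9 + (16888/(-22778) - 13958/(-16059)) = -9 + (16888*(-1/22778) - 13958*(-1/16059)) = -9 + (-8444/11389 + 13958/16059) = -9 + 23365466/182895951 = -1622698093/182895951 ≈ -8.8723)
(39210 + H)*(18105 + 36823) = (39210 - 1622698093/182895951)*(18105 + 36823) = (7169727540617/182895951)*54928 = 393818794351010576/182895951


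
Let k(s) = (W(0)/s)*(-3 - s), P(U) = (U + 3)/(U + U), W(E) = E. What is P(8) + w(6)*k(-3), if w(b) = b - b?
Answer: 11/16 ≈ 0.68750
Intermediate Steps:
P(U) = (3 + U)/(2*U) (P(U) = (3 + U)/((2*U)) = (3 + U)*(1/(2*U)) = (3 + U)/(2*U))
k(s) = 0 (k(s) = (0/s)*(-3 - s) = 0*(-3 - s) = 0)
w(b) = 0
P(8) + w(6)*k(-3) = (1/2)*(3 + 8)/8 + 0*0 = (1/2)*(1/8)*11 + 0 = 11/16 + 0 = 11/16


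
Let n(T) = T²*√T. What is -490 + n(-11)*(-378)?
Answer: -490 - 45738*I*√11 ≈ -490.0 - 1.517e+5*I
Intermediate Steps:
n(T) = T^(5/2)
-490 + n(-11)*(-378) = -490 + (-11)^(5/2)*(-378) = -490 + (121*I*√11)*(-378) = -490 - 45738*I*√11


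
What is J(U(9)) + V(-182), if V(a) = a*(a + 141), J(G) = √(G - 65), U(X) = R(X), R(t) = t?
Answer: 7462 + 2*I*√14 ≈ 7462.0 + 7.4833*I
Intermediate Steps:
U(X) = X
J(G) = √(-65 + G)
V(a) = a*(141 + a)
J(U(9)) + V(-182) = √(-65 + 9) - 182*(141 - 182) = √(-56) - 182*(-41) = 2*I*√14 + 7462 = 7462 + 2*I*√14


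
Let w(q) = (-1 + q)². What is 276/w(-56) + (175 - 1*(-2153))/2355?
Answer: 912628/850155 ≈ 1.0735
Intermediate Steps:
276/w(-56) + (175 - 1*(-2153))/2355 = 276/((-1 - 56)²) + (175 - 1*(-2153))/2355 = 276/((-57)²) + (175 + 2153)*(1/2355) = 276/3249 + 2328*(1/2355) = 276*(1/3249) + 776/785 = 92/1083 + 776/785 = 912628/850155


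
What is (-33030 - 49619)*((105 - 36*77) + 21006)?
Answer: -1515700011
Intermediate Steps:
(-33030 - 49619)*((105 - 36*77) + 21006) = -82649*((105 - 2772) + 21006) = -82649*(-2667 + 21006) = -82649*18339 = -1515700011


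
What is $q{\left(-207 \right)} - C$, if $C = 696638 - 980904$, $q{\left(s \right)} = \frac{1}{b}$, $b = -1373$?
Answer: $\frac{390297217}{1373} \approx 2.8427 \cdot 10^{5}$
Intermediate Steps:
$q{\left(s \right)} = - \frac{1}{1373}$ ($q{\left(s \right)} = \frac{1}{-1373} = - \frac{1}{1373}$)
$C = -284266$
$q{\left(-207 \right)} - C = - \frac{1}{1373} - -284266 = - \frac{1}{1373} + 284266 = \frac{390297217}{1373}$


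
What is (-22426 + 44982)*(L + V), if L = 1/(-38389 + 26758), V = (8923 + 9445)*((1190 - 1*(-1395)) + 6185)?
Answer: 42261081390290404/11631 ≈ 3.6335e+12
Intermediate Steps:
V = 161087360 (V = 18368*((1190 + 1395) + 6185) = 18368*(2585 + 6185) = 18368*8770 = 161087360)
L = -1/11631 (L = 1/(-11631) = -1/11631 ≈ -8.5977e-5)
(-22426 + 44982)*(L + V) = (-22426 + 44982)*(-1/11631 + 161087360) = 22556*(1873607084159/11631) = 42261081390290404/11631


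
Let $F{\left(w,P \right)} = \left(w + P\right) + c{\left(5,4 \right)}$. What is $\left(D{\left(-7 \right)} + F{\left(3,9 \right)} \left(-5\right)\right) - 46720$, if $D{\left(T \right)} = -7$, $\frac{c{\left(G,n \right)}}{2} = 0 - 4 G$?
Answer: $-46587$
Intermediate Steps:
$c{\left(G,n \right)} = - 8 G$ ($c{\left(G,n \right)} = 2 \left(0 - 4 G\right) = 2 \left(- 4 G\right) = - 8 G$)
$F{\left(w,P \right)} = -40 + P + w$ ($F{\left(w,P \right)} = \left(w + P\right) - 40 = \left(P + w\right) - 40 = -40 + P + w$)
$\left(D{\left(-7 \right)} + F{\left(3,9 \right)} \left(-5\right)\right) - 46720 = \left(-7 + \left(-40 + 9 + 3\right) \left(-5\right)\right) - 46720 = \left(-7 - -140\right) - 46720 = \left(-7 + 140\right) - 46720 = 133 - 46720 = -46587$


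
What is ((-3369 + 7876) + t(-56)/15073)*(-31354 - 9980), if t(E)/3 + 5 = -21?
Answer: -2807981186622/15073 ≈ -1.8629e+8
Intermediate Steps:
t(E) = -78 (t(E) = -15 + 3*(-21) = -15 - 63 = -78)
((-3369 + 7876) + t(-56)/15073)*(-31354 - 9980) = ((-3369 + 7876) - 78/15073)*(-31354 - 9980) = (4507 - 78*1/15073)*(-41334) = (4507 - 78/15073)*(-41334) = (67933933/15073)*(-41334) = -2807981186622/15073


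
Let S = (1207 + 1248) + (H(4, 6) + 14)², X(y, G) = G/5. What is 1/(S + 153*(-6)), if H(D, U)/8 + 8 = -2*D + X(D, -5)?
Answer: 1/16421 ≈ 6.0898e-5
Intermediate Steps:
X(y, G) = G/5 (X(y, G) = G*(⅕) = G/5)
H(D, U) = -72 - 16*D (H(D, U) = -64 + 8*(-2*D + (⅕)*(-5)) = -64 + 8*(-2*D - 1) = -64 + 8*(-1 - 2*D) = -64 + (-8 - 16*D) = -72 - 16*D)
S = 17339 (S = (1207 + 1248) + ((-72 - 16*4) + 14)² = 2455 + ((-72 - 64) + 14)² = 2455 + (-136 + 14)² = 2455 + (-122)² = 2455 + 14884 = 17339)
1/(S + 153*(-6)) = 1/(17339 + 153*(-6)) = 1/(17339 - 918) = 1/16421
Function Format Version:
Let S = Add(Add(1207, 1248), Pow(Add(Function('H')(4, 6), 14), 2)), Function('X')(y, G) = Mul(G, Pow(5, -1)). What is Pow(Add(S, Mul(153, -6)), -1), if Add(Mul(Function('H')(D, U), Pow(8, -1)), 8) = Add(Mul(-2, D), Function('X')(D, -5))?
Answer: Rational(1, 16421) ≈ 6.0898e-5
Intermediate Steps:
Function('X')(y, G) = Mul(Rational(1, 5), G) (Function('X')(y, G) = Mul(G, Rational(1, 5)) = Mul(Rational(1, 5), G))
Function('H')(D, U) = Add(-72, Mul(-16, D)) (Function('H')(D, U) = Add(-64, Mul(8, Add(Mul(-2, D), Mul(Rational(1, 5), -5)))) = Add(-64, Mul(8, Add(Mul(-2, D), -1))) = Add(-64, Mul(8, Add(-1, Mul(-2, D)))) = Add(-64, Add(-8, Mul(-16, D))) = Add(-72, Mul(-16, D)))
S = 17339 (S = Add(Add(1207, 1248), Pow(Add(Add(-72, Mul(-16, 4)), 14), 2)) = Add(2455, Pow(Add(Add(-72, -64), 14), 2)) = Add(2455, Pow(Add(-136, 14), 2)) = Add(2455, Pow(-122, 2)) = Add(2455, 14884) = 17339)
Pow(Add(S, Mul(153, -6)), -1) = Pow(Add(17339, Mul(153, -6)), -1) = Pow(Add(17339, -918), -1) = Pow(16421, -1) = Rational(1, 16421)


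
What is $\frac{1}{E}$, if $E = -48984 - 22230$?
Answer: $- \frac{1}{71214} \approx -1.4042 \cdot 10^{-5}$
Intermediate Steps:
$E = -71214$ ($E = -48984 - 22230 = -71214$)
$\frac{1}{E} = \frac{1}{-71214} = - \frac{1}{71214}$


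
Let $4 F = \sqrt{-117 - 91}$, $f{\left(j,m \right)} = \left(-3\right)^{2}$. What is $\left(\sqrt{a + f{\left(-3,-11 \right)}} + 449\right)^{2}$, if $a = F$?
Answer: $\left(449 + \sqrt{9 + i \sqrt{13}}\right)^{2} \approx 2.0436 \cdot 10^{5} + 533.1 i$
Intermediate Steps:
$f{\left(j,m \right)} = 9$
$F = i \sqrt{13}$ ($F = \frac{\sqrt{-117 - 91}}{4} = \frac{\sqrt{-208}}{4} = \frac{4 i \sqrt{13}}{4} = i \sqrt{13} \approx 3.6056 i$)
$a = i \sqrt{13} \approx 3.6056 i$
$\left(\sqrt{a + f{\left(-3,-11 \right)}} + 449\right)^{2} = \left(\sqrt{i \sqrt{13} + 9} + 449\right)^{2} = \left(\sqrt{9 + i \sqrt{13}} + 449\right)^{2} = \left(449 + \sqrt{9 + i \sqrt{13}}\right)^{2}$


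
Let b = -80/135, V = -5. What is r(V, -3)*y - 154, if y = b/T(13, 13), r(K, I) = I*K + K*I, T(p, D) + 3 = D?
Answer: -1402/9 ≈ -155.78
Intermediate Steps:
T(p, D) = -3 + D
b = -16/27 (b = -80*1/135 = -16/27 ≈ -0.59259)
r(K, I) = 2*I*K (r(K, I) = I*K + I*K = 2*I*K)
y = -8/135 (y = -16/(27*(-3 + 13)) = -16/27/10 = -16/27*⅒ = -8/135 ≈ -0.059259)
r(V, -3)*y - 154 = (2*(-3)*(-5))*(-8/135) - 154 = 30*(-8/135) - 154 = -16/9 - 154 = -1402/9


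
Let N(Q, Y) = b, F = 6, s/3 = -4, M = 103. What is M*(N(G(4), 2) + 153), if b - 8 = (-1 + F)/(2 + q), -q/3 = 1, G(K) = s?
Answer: 16068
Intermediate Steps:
s = -12 (s = 3*(-4) = -12)
G(K) = -12
q = -3 (q = -3*1 = -3)
b = 3 (b = 8 + (-1 + 6)/(2 - 3) = 8 + 5/(-1) = 8 + 5*(-1) = 8 - 5 = 3)
N(Q, Y) = 3
M*(N(G(4), 2) + 153) = 103*(3 + 153) = 103*156 = 16068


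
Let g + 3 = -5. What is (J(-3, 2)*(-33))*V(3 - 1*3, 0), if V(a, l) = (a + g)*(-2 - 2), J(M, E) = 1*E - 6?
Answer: 4224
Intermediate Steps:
g = -8 (g = -3 - 5 = -8)
J(M, E) = -6 + E (J(M, E) = E - 6 = -6 + E)
V(a, l) = 32 - 4*a (V(a, l) = (a - 8)*(-2 - 2) = (-8 + a)*(-4) = 32 - 4*a)
(J(-3, 2)*(-33))*V(3 - 1*3, 0) = ((-6 + 2)*(-33))*(32 - 4*(3 - 1*3)) = (-4*(-33))*(32 - 4*(3 - 3)) = 132*(32 - 4*0) = 132*(32 + 0) = 132*32 = 4224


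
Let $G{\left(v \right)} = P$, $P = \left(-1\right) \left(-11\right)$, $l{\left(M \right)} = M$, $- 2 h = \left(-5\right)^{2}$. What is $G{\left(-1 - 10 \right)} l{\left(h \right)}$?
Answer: $- \frac{275}{2} \approx -137.5$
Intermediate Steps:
$h = - \frac{25}{2}$ ($h = - \frac{\left(-5\right)^{2}}{2} = \left(- \frac{1}{2}\right) 25 = - \frac{25}{2} \approx -12.5$)
$P = 11$
$G{\left(v \right)} = 11$
$G{\left(-1 - 10 \right)} l{\left(h \right)} = 11 \left(- \frac{25}{2}\right) = - \frac{275}{2}$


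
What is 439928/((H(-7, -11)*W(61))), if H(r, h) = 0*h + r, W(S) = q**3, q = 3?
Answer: -439928/189 ≈ -2327.7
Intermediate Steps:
W(S) = 27 (W(S) = 3**3 = 27)
H(r, h) = r (H(r, h) = 0 + r = r)
439928/((H(-7, -11)*W(61))) = 439928/((-7*27)) = 439928/(-189) = 439928*(-1/189) = -439928/189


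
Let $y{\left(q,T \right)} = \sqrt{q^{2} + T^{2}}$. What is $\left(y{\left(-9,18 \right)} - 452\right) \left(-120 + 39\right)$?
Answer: $36612 - 729 \sqrt{5} \approx 34982.0$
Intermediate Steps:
$y{\left(q,T \right)} = \sqrt{T^{2} + q^{2}}$
$\left(y{\left(-9,18 \right)} - 452\right) \left(-120 + 39\right) = \left(\sqrt{18^{2} + \left(-9\right)^{2}} - 452\right) \left(-120 + 39\right) = \left(\sqrt{324 + 81} - 452\right) \left(-81\right) = \left(\sqrt{405} - 452\right) \left(-81\right) = \left(9 \sqrt{5} - 452\right) \left(-81\right) = \left(-452 + 9 \sqrt{5}\right) \left(-81\right) = 36612 - 729 \sqrt{5}$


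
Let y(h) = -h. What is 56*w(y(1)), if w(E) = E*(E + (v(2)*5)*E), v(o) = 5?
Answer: 1456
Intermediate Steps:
w(E) = 26*E² (w(E) = E*(E + (5*5)*E) = E*(E + 25*E) = E*(26*E) = 26*E²)
56*w(y(1)) = 56*(26*(-1*1)²) = 56*(26*(-1)²) = 56*(26*1) = 56*26 = 1456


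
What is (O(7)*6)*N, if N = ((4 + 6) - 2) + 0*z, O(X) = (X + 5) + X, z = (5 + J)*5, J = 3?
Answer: 912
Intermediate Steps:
z = 40 (z = (5 + 3)*5 = 8*5 = 40)
O(X) = 5 + 2*X (O(X) = (5 + X) + X = 5 + 2*X)
N = 8 (N = ((4 + 6) - 2) + 0*40 = (10 - 2) + 0 = 8 + 0 = 8)
(O(7)*6)*N = ((5 + 2*7)*6)*8 = ((5 + 14)*6)*8 = (19*6)*8 = 114*8 = 912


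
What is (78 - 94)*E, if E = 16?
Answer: -256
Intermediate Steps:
(78 - 94)*E = (78 - 94)*16 = -16*16 = -256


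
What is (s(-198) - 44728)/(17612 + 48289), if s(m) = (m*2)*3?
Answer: -45916/65901 ≈ -0.69674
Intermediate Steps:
s(m) = 6*m (s(m) = (2*m)*3 = 6*m)
(s(-198) - 44728)/(17612 + 48289) = (6*(-198) - 44728)/(17612 + 48289) = (-1188 - 44728)/65901 = -45916*1/65901 = -45916/65901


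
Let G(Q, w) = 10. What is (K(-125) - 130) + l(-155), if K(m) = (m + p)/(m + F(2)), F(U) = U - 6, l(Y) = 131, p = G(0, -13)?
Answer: 244/129 ≈ 1.8915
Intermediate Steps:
p = 10
F(U) = -6 + U
K(m) = (10 + m)/(-4 + m) (K(m) = (m + 10)/(m + (-6 + 2)) = (10 + m)/(m - 4) = (10 + m)/(-4 + m))
(K(-125) - 130) + l(-155) = ((10 - 125)/(-4 - 125) - 130) + 131 = (-115/(-129) - 130) + 131 = (-1/129*(-115) - 130) + 131 = (115/129 - 130) + 131 = -16655/129 + 131 = 244/129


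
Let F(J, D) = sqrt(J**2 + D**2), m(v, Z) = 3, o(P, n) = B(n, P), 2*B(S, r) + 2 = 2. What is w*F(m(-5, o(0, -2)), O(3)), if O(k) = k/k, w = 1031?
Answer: 1031*sqrt(10) ≈ 3260.3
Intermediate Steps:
B(S, r) = 0 (B(S, r) = -1 + (1/2)*2 = -1 + 1 = 0)
o(P, n) = 0
O(k) = 1
F(J, D) = sqrt(D**2 + J**2)
w*F(m(-5, o(0, -2)), O(3)) = 1031*sqrt(1**2 + 3**2) = 1031*sqrt(1 + 9) = 1031*sqrt(10)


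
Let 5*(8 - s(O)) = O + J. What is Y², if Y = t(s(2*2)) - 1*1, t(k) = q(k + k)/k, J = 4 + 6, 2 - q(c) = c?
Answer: 1156/169 ≈ 6.8402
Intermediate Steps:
q(c) = 2 - c
J = 10
s(O) = 6 - O/5 (s(O) = 8 - (O + 10)/5 = 8 - (10 + O)/5 = 8 + (-2 - O/5) = 6 - O/5)
t(k) = (2 - 2*k)/k (t(k) = (2 - (k + k))/k = (2 - 2*k)/k)
Y = -34/13 (Y = (-2 + 2/(6 - 2*2/5)) - 1*1 = (-2 + 2/(6 - ⅕*4)) - 1 = (-2 + 2/(6 - ⅘)) - 1 = (-2 + 2/(26/5)) - 1 = (-2 + 2*(5/26)) - 1 = (-2 + 5/13) - 1 = -21/13 - 1 = -34/13 ≈ -2.6154)
Y² = (-34/13)² = 1156/169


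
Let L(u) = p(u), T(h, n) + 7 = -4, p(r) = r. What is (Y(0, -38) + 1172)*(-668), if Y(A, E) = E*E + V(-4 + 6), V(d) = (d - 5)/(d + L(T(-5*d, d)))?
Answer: -5243132/3 ≈ -1.7477e+6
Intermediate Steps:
T(h, n) = -11 (T(h, n) = -7 - 4 = -11)
L(u) = u
V(d) = (-5 + d)/(-11 + d) (V(d) = (d - 5)/(d - 11) = (-5 + d)/(-11 + d))
Y(A, E) = ⅓ + E² (Y(A, E) = E*E + (-5 + (-4 + 6))/(-11 + (-4 + 6)) = E² + (-5 + 2)/(-11 + 2) = E² - 3/(-9) = E² - ⅑*(-3) = E² + ⅓ = ⅓ + E²)
(Y(0, -38) + 1172)*(-668) = ((⅓ + (-38)²) + 1172)*(-668) = ((⅓ + 1444) + 1172)*(-668) = (4333/3 + 1172)*(-668) = (7849/3)*(-668) = -5243132/3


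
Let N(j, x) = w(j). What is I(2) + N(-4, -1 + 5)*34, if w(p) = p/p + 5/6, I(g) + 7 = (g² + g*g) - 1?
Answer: 187/3 ≈ 62.333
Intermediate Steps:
I(g) = -8 + 2*g² (I(g) = -7 + ((g² + g*g) - 1) = -7 + ((g² + g²) - 1) = -7 + (2*g² - 1) = -7 + (-1 + 2*g²) = -8 + 2*g²)
w(p) = 11/6 (w(p) = 1 + 5*(⅙) = 1 + ⅚ = 11/6)
N(j, x) = 11/6
I(2) + N(-4, -1 + 5)*34 = (-8 + 2*2²) + (11/6)*34 = (-8 + 2*4) + 187/3 = (-8 + 8) + 187/3 = 0 + 187/3 = 187/3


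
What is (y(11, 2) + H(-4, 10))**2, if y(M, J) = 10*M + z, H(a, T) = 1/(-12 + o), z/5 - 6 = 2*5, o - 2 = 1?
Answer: 2920681/81 ≈ 36058.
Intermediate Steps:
o = 3 (o = 2 + 1 = 3)
z = 80 (z = 30 + 5*(2*5) = 30 + 5*10 = 30 + 50 = 80)
H(a, T) = -1/9 (H(a, T) = 1/(-12 + 3) = 1/(-9) = -1/9)
y(M, J) = 80 + 10*M (y(M, J) = 10*M + 80 = 80 + 10*M)
(y(11, 2) + H(-4, 10))**2 = ((80 + 10*11) - 1/9)**2 = ((80 + 110) - 1/9)**2 = (190 - 1/9)**2 = (1709/9)**2 = 2920681/81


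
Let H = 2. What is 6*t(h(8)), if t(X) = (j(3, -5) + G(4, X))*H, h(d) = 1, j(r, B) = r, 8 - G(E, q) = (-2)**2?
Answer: 84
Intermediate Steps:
G(E, q) = 4 (G(E, q) = 8 - 1*(-2)**2 = 8 - 1*4 = 8 - 4 = 4)
t(X) = 14 (t(X) = (3 + 4)*2 = 7*2 = 14)
6*t(h(8)) = 6*14 = 84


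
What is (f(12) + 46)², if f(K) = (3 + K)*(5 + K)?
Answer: 90601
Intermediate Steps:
(f(12) + 46)² = ((15 + 12² + 8*12) + 46)² = ((15 + 144 + 96) + 46)² = (255 + 46)² = 301² = 90601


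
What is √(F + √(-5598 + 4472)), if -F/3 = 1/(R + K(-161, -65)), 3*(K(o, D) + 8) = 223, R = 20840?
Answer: √(-564471 + 3933672961*I*√1126)/62719 ≈ 4.0961 + 4.0961*I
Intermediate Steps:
K(o, D) = 199/3 (K(o, D) = -8 + (⅓)*223 = -8 + 223/3 = 199/3)
F = -9/62719 (F = -3/(20840 + 199/3) = -3/62719/3 = -3*3/62719 = -9/62719 ≈ -0.00014350)
√(F + √(-5598 + 4472)) = √(-9/62719 + √(-5598 + 4472)) = √(-9/62719 + √(-1126)) = √(-9/62719 + I*√1126)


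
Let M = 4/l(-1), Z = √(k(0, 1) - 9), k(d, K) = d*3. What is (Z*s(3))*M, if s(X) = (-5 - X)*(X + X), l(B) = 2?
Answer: -288*I ≈ -288.0*I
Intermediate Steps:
k(d, K) = 3*d
s(X) = 2*X*(-5 - X) (s(X) = (-5 - X)*(2*X) = 2*X*(-5 - X))
Z = 3*I (Z = √(3*0 - 9) = √(0 - 9) = √(-9) = 3*I ≈ 3.0*I)
M = 2 (M = 4/2 = 4*(½) = 2)
(Z*s(3))*M = ((3*I)*(-2*3*(5 + 3)))*2 = ((3*I)*(-2*3*8))*2 = ((3*I)*(-48))*2 = -144*I*2 = -288*I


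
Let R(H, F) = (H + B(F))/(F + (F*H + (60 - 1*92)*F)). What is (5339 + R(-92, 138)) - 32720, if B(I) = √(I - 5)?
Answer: -10103587/369 - √133/16974 ≈ -27381.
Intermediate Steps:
B(I) = √(-5 + I)
R(H, F) = (H + √(-5 + F))/(-31*F + F*H) (R(H, F) = (H + √(-5 + F))/(F + (F*H + (60 - 1*92)*F)) = (H + √(-5 + F))/(F + (F*H + (60 - 92)*F)) = (H + √(-5 + F))/(F + (F*H - 32*F)) = (H + √(-5 + F))/(F + (-32*F + F*H)) = (H + √(-5 + F))/(-31*F + F*H))
(5339 + R(-92, 138)) - 32720 = (5339 + (-92 + √(-5 + 138))/(138*(-31 - 92))) - 32720 = (5339 + (1/138)*(-92 + √133)/(-123)) - 32720 = (5339 + (1/138)*(-1/123)*(-92 + √133)) - 32720 = (5339 + (2/369 - √133/16974)) - 32720 = (1970093/369 - √133/16974) - 32720 = -10103587/369 - √133/16974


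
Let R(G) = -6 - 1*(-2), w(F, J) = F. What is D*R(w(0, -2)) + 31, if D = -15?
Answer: 91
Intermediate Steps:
R(G) = -4 (R(G) = -6 + 2 = -4)
D*R(w(0, -2)) + 31 = -15*(-4) + 31 = 60 + 31 = 91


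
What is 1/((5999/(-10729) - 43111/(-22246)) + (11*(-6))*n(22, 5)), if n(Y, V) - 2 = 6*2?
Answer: -238677334/220208772451 ≈ -0.0010839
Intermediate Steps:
n(Y, V) = 14 (n(Y, V) = 2 + 6*2 = 2 + 12 = 14)
1/((5999/(-10729) - 43111/(-22246)) + (11*(-6))*n(22, 5)) = 1/((5999/(-10729) - 43111/(-22246)) + (11*(-6))*14) = 1/((5999*(-1/10729) - 43111*(-1/22246)) - 66*14) = 1/((-5999/10729 + 43111/22246) - 924) = 1/(329084165/238677334 - 924) = 1/(-220208772451/238677334) = -238677334/220208772451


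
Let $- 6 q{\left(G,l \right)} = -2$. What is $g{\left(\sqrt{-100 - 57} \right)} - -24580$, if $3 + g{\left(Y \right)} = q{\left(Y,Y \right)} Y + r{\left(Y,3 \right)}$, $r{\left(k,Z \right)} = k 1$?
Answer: $24577 + \frac{4 i \sqrt{157}}{3} \approx 24577.0 + 16.707 i$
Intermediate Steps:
$q{\left(G,l \right)} = \frac{1}{3}$ ($q{\left(G,l \right)} = \left(- \frac{1}{6}\right) \left(-2\right) = \frac{1}{3}$)
$r{\left(k,Z \right)} = k$
$g{\left(Y \right)} = -3 + \frac{4 Y}{3}$ ($g{\left(Y \right)} = -3 + \left(\frac{Y}{3} + Y\right) = -3 + \frac{4 Y}{3}$)
$g{\left(\sqrt{-100 - 57} \right)} - -24580 = \left(-3 + \frac{4 \sqrt{-100 - 57}}{3}\right) - -24580 = \left(-3 + \frac{4 \sqrt{-157}}{3}\right) + 24580 = \left(-3 + \frac{4 i \sqrt{157}}{3}\right) + 24580 = 24577 + \frac{4 i \sqrt{157}}{3}$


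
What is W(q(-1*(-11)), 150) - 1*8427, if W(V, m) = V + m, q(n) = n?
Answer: -8266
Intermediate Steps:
W(q(-1*(-11)), 150) - 1*8427 = (-1*(-11) + 150) - 1*8427 = (11 + 150) - 8427 = 161 - 8427 = -8266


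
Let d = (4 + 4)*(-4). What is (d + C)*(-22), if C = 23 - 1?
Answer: 220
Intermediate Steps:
d = -32 (d = 8*(-4) = -32)
C = 22
(d + C)*(-22) = (-32 + 22)*(-22) = -10*(-22) = 220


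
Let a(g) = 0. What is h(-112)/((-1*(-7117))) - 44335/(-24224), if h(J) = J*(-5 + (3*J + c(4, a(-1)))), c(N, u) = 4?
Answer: 1229842851/172402208 ≈ 7.1336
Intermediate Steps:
h(J) = J*(-1 + 3*J) (h(J) = J*(-5 + (3*J + 4)) = J*(-5 + (4 + 3*J)) = J*(-1 + 3*J))
h(-112)/((-1*(-7117))) - 44335/(-24224) = (-112*(-1 + 3*(-112)))/((-1*(-7117))) - 44335/(-24224) = -112*(-1 - 336)/7117 - 44335*(-1/24224) = -112*(-337)*(1/7117) + 44335/24224 = 37744*(1/7117) + 44335/24224 = 37744/7117 + 44335/24224 = 1229842851/172402208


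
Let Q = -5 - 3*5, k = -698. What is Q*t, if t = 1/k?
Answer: 10/349 ≈ 0.028653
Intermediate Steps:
Q = -20 (Q = -5 - 15 = -20)
t = -1/698 (t = 1/(-698) = -1/698 ≈ -0.0014327)
Q*t = -20*(-1/698) = 10/349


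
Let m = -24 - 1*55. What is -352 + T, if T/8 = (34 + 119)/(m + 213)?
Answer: -22972/67 ≈ -342.87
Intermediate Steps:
m = -79 (m = -24 - 55 = -79)
T = 612/67 (T = 8*((34 + 119)/(-79 + 213)) = 8*(153/134) = 612/67 ≈ 9.1343)
-352 + T = -352 + 612/67 = -22972/67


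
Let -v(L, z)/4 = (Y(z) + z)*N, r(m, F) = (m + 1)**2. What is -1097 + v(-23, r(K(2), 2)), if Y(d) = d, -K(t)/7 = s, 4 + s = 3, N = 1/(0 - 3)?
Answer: -2779/3 ≈ -926.33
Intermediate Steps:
N = -1/3 (N = 1/(-3) = -1/3 ≈ -0.33333)
s = -1 (s = -4 + 3 = -1)
K(t) = 7 (K(t) = -7*(-1) = 7)
r(m, F) = (1 + m)**2
v(L, z) = 8*z/3 (v(L, z) = -4*(z + z)*(-1)/3 = -4*2*z*(-1)/3 = -(-8)*z/3 = 8*z/3)
-1097 + v(-23, r(K(2), 2)) = -1097 + 8*(1 + 7)**2/3 = -1097 + (8/3)*8**2 = -1097 + (8/3)*64 = -1097 + 512/3 = -2779/3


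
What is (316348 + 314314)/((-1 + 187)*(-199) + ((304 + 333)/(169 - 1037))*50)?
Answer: -39101044/2297143 ≈ -17.022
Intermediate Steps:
(316348 + 314314)/((-1 + 187)*(-199) + ((304 + 333)/(169 - 1037))*50) = 630662/(186*(-199) + (637/(-868))*50) = 630662/(-37014 + (637*(-1/868))*50) = 630662/(-37014 - 91/124*50) = 630662/(-37014 - 2275/62) = 630662/(-2297143/62) = 630662*(-62/2297143) = -39101044/2297143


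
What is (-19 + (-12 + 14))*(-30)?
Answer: 510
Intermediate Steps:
(-19 + (-12 + 14))*(-30) = (-19 + 2)*(-30) = -17*(-30) = 510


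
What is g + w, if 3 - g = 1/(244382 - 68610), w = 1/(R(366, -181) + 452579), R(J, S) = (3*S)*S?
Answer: 145238985651/48413057732 ≈ 3.0000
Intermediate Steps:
R(J, S) = 3*S²
w = 1/550862 (w = 1/(3*(-181)² + 452579) = 1/(3*32761 + 452579) = 1/(98283 + 452579) = 1/550862 ≈ 1.8153e-6)
g = 527315/175772 (g = 3 - 1/(244382 - 68610) = 3 - 1/175772 = 527315/175772 ≈ 3.0000)
g + w = 527315/175772 + 1/550862 = 145238985651/48413057732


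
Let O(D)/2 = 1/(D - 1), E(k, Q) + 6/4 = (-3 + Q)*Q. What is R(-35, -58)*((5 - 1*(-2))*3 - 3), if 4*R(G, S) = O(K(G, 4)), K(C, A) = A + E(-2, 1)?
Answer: -18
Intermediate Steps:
E(k, Q) = -3/2 + Q*(-3 + Q) (E(k, Q) = -3/2 + (-3 + Q)*Q = -3/2 + Q*(-3 + Q))
K(C, A) = -7/2 + A (K(C, A) = A + (-3/2 + 1**2 - 3*1) = A + (-3/2 + 1 - 3) = A - 7/2 = -7/2 + A)
O(D) = 2/(-1 + D) (O(D) = 2/(D - 1) = 2/(-1 + D))
R(G, S) = -1 (R(G, S) = (2/(-1 + (-7/2 + 4)))/4 = (2/(-1 + 1/2))/4 = (2/(-1/2))/4 = (2*(-2))/4 = (1/4)*(-4) = -1)
R(-35, -58)*((5 - 1*(-2))*3 - 3) = -((5 - 1*(-2))*3 - 3) = -((5 + 2)*3 - 3) = -(7*3 - 3) = -(21 - 3) = -1*18 = -18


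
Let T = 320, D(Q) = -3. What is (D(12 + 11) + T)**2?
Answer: 100489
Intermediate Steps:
(D(12 + 11) + T)**2 = (-3 + 320)**2 = 317**2 = 100489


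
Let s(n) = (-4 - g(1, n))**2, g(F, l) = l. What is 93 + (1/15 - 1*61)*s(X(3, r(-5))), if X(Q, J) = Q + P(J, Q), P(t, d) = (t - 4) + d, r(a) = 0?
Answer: -10503/5 ≈ -2100.6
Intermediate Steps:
P(t, d) = -4 + d + t (P(t, d) = (-4 + t) + d = -4 + d + t)
X(Q, J) = -4 + J + 2*Q (X(Q, J) = Q + (-4 + Q + J) = Q + (-4 + J + Q) = -4 + J + 2*Q)
s(n) = (-4 - n)**2
93 + (1/15 - 1*61)*s(X(3, r(-5))) = 93 + (1/15 - 1*61)*(4 + (-4 + 0 + 2*3))**2 = 93 + (1/15 - 61)*(4 + (-4 + 0 + 6))**2 = 93 - 914*(4 + 2)**2/15 = 93 - 914/15*6**2 = 93 - 914/15*36 = 93 - 10968/5 = -10503/5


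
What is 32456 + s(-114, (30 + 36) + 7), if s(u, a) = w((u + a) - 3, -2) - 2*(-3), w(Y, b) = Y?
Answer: 32418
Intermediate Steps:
s(u, a) = 3 + a + u (s(u, a) = ((u + a) - 3) - 2*(-3) = ((a + u) - 3) + 6 = (-3 + a + u) + 6 = 3 + a + u)
32456 + s(-114, (30 + 36) + 7) = 32456 + (3 + ((30 + 36) + 7) - 114) = 32456 + (3 + (66 + 7) - 114) = 32456 + (3 + 73 - 114) = 32456 - 38 = 32418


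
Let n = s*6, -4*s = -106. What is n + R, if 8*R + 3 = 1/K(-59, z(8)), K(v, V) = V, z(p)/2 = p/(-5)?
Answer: 20299/128 ≈ 158.59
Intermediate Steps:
z(p) = -2*p/5 (z(p) = 2*(p/(-5)) = 2*(p*(-⅕)) = 2*(-p/5) = -2*p/5)
s = 53/2 (s = -¼*(-106) = 53/2 ≈ 26.500)
R = -53/128 (R = -3/8 + 1/(8*((-⅖*8))) = -3/8 + 1/(8*(-16/5)) = -3/8 + (⅛)*(-5/16) = -3/8 - 5/128 = -53/128 ≈ -0.41406)
n = 159 (n = (53/2)*6 = 159)
n + R = 159 - 53/128 = 20299/128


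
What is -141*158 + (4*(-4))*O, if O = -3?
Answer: -22230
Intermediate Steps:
-141*158 + (4*(-4))*O = -141*158 + (4*(-4))*(-3) = -22278 - 16*(-3) = -22278 + 48 = -22230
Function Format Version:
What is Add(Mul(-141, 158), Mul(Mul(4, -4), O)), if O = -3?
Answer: -22230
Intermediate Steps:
Add(Mul(-141, 158), Mul(Mul(4, -4), O)) = Add(Mul(-141, 158), Mul(Mul(4, -4), -3)) = Add(-22278, Mul(-16, -3)) = Add(-22278, 48) = -22230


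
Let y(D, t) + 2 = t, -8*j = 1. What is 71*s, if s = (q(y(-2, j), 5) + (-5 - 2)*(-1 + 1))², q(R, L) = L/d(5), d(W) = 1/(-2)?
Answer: 7100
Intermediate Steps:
j = -⅛ (j = -⅛*1 = -⅛ ≈ -0.12500)
d(W) = -½
y(D, t) = -2 + t
q(R, L) = -2*L (q(R, L) = L/(-½) = L*(-2) = -2*L)
s = 100 (s = (-2*5 + (-5 - 2)*(-1 + 1))² = (-10 - 7*0)² = (-10 + 0)² = (-10)² = 100)
71*s = 71*100 = 7100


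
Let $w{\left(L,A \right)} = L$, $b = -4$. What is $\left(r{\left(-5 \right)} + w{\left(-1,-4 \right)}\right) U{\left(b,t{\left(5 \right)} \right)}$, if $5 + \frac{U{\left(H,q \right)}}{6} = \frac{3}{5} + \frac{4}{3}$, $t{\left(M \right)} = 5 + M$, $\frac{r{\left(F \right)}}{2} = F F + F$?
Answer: $- \frac{3588}{5} \approx -717.6$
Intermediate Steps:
$r{\left(F \right)} = 2 F + 2 F^{2}$ ($r{\left(F \right)} = 2 \left(F F + F\right) = 2 \left(F^{2} + F\right) = 2 \left(F + F^{2}\right) = 2 F + 2 F^{2}$)
$U{\left(H,q \right)} = - \frac{92}{5}$ ($U{\left(H,q \right)} = -30 + 6 \left(\frac{3}{5} + \frac{4}{3}\right) = -30 + 6 \cdot \frac{29}{15} = -30 + \frac{58}{5} = - \frac{92}{5}$)
$\left(r{\left(-5 \right)} + w{\left(-1,-4 \right)}\right) U{\left(b,t{\left(5 \right)} \right)} = \left(2 \left(-5\right) \left(1 - 5\right) - 1\right) \left(- \frac{92}{5}\right) = \left(2 \left(-5\right) \left(-4\right) - 1\right) \left(- \frac{92}{5}\right) = \left(40 - 1\right) \left(- \frac{92}{5}\right) = 39 \left(- \frac{92}{5}\right) = - \frac{3588}{5}$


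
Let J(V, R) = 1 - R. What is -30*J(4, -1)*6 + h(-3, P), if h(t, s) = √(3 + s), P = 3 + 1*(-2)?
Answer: -358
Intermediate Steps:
P = 1 (P = 3 - 2 = 1)
-30*J(4, -1)*6 + h(-3, P) = -30*(1 - 1*(-1))*6 + √(3 + 1) = -30*(1 + 1)*6 + √4 = -60*6 + 2 = -30*12 + 2 = -360 + 2 = -358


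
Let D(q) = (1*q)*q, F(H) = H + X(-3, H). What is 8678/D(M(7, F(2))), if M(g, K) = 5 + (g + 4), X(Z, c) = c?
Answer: 4339/128 ≈ 33.898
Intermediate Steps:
F(H) = 2*H (F(H) = H + H = 2*H)
M(g, K) = 9 + g (M(g, K) = 5 + (4 + g) = 9 + g)
D(q) = q**2 (D(q) = q*q = q**2)
8678/D(M(7, F(2))) = 8678/((9 + 7)**2) = 8678/(16**2) = 8678/256 = 8678*(1/256) = 4339/128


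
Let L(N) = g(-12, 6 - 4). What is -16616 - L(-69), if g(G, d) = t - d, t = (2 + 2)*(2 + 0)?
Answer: -16622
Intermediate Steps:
t = 8 (t = 4*2 = 8)
g(G, d) = 8 - d
L(N) = 6 (L(N) = 8 - (6 - 4) = 8 - 1*2 = 8 - 2 = 6)
-16616 - L(-69) = -16616 - 1*6 = -16616 - 6 = -16622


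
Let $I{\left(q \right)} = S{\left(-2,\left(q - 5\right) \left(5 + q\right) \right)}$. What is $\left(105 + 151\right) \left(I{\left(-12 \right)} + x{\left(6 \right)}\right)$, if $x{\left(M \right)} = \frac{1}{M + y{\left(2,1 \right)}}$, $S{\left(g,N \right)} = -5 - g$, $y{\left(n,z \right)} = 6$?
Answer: $- \frac{2240}{3} \approx -746.67$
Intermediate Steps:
$x{\left(M \right)} = \frac{1}{6 + M}$ ($x{\left(M \right)} = \frac{1}{M + 6} = \frac{1}{6 + M}$)
$I{\left(q \right)} = -3$ ($I{\left(q \right)} = -5 - -2 = -5 + 2 = -3$)
$\left(105 + 151\right) \left(I{\left(-12 \right)} + x{\left(6 \right)}\right) = \left(105 + 151\right) \left(-3 + \frac{1}{6 + 6}\right) = 256 \left(-3 + \frac{1}{12}\right) = 256 \left(- \frac{35}{12}\right) = - \frac{2240}{3}$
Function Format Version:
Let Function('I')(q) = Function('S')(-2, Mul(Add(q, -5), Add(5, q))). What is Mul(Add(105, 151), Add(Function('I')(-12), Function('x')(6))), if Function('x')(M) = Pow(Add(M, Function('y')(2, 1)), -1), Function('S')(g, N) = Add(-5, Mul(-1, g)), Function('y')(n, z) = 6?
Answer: Rational(-2240, 3) ≈ -746.67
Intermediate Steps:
Function('x')(M) = Pow(Add(6, M), -1) (Function('x')(M) = Pow(Add(M, 6), -1) = Pow(Add(6, M), -1))
Function('I')(q) = -3 (Function('I')(q) = Add(-5, Mul(-1, -2)) = Add(-5, 2) = -3)
Mul(Add(105, 151), Add(Function('I')(-12), Function('x')(6))) = Mul(Add(105, 151), Add(-3, Pow(Add(6, 6), -1))) = Mul(256, Add(-3, Pow(12, -1))) = Mul(256, Add(-3, Rational(1, 12))) = Mul(256, Rational(-35, 12)) = Rational(-2240, 3)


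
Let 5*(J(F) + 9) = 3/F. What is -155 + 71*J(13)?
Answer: -51397/65 ≈ -790.72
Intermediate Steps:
J(F) = -9 + 3/(5*F) (J(F) = -9 + (3/F)/5 = -9 + 3/(5*F))
-155 + 71*J(13) = -155 + 71*(-9 + (⅗)/13) = -155 + 71*(-9 + (⅗)*(1/13)) = -155 + 71*(-9 + 3/65) = -155 + 71*(-582/65) = -155 - 41322/65 = -51397/65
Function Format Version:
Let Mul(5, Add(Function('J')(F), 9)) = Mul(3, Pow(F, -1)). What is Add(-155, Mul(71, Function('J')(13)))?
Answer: Rational(-51397, 65) ≈ -790.72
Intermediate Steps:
Function('J')(F) = Add(-9, Mul(Rational(3, 5), Pow(F, -1))) (Function('J')(F) = Add(-9, Mul(Rational(1, 5), Mul(3, Pow(F, -1)))) = Add(-9, Mul(Rational(3, 5), Pow(F, -1))))
Add(-155, Mul(71, Function('J')(13))) = Add(-155, Mul(71, Add(-9, Mul(Rational(3, 5), Pow(13, -1))))) = Add(-155, Mul(71, Add(-9, Mul(Rational(3, 5), Rational(1, 13))))) = Add(-155, Mul(71, Add(-9, Rational(3, 65)))) = Add(-155, Mul(71, Rational(-582, 65))) = Add(-155, Rational(-41322, 65)) = Rational(-51397, 65)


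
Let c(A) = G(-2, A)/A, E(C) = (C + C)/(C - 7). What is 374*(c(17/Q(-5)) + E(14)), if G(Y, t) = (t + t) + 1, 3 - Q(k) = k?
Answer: 2420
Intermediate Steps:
Q(k) = 3 - k
G(Y, t) = 1 + 2*t (G(Y, t) = 2*t + 1 = 1 + 2*t)
E(C) = 2*C/(-7 + C) (E(C) = (2*C)/(-7 + C) = 2*C/(-7 + C))
c(A) = (1 + 2*A)/A
374*(c(17/Q(-5)) + E(14)) = 374*((2 + 1/(17/(3 - 1*(-5)))) + 2*14/(-7 + 14)) = 374*((2 + 1/(17/(3 + 5))) + 2*14/7) = 374*((2 + 1/(17/8)) + 2*14*(⅐)) = 374*((2 + 1/(17*(⅛))) + 4) = 374*((2 + 1/(17/8)) + 4) = 374*((2 + 8/17) + 4) = 374*(42/17 + 4) = 374*(110/17) = 2420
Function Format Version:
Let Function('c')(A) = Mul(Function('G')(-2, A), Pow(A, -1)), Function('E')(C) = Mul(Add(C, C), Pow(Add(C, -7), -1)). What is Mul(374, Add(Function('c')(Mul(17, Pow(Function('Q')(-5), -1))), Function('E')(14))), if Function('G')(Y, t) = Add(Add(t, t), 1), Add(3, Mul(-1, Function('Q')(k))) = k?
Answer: 2420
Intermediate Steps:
Function('Q')(k) = Add(3, Mul(-1, k))
Function('G')(Y, t) = Add(1, Mul(2, t)) (Function('G')(Y, t) = Add(Mul(2, t), 1) = Add(1, Mul(2, t)))
Function('E')(C) = Mul(2, C, Pow(Add(-7, C), -1)) (Function('E')(C) = Mul(Mul(2, C), Pow(Add(-7, C), -1)) = Mul(2, C, Pow(Add(-7, C), -1)))
Function('c')(A) = Mul(Pow(A, -1), Add(1, Mul(2, A))) (Function('c')(A) = Mul(Add(1, Mul(2, A)), Pow(A, -1)) = Mul(Pow(A, -1), Add(1, Mul(2, A))))
Mul(374, Add(Function('c')(Mul(17, Pow(Function('Q')(-5), -1))), Function('E')(14))) = Mul(374, Add(Add(2, Pow(Mul(17, Pow(Add(3, Mul(-1, -5)), -1)), -1)), Mul(2, 14, Pow(Add(-7, 14), -1)))) = Mul(374, Add(Add(2, Pow(Mul(17, Pow(Add(3, 5), -1)), -1)), Mul(2, 14, Pow(7, -1)))) = Mul(374, Add(Add(2, Pow(Mul(17, Pow(8, -1)), -1)), Mul(2, 14, Rational(1, 7)))) = Mul(374, Add(Add(2, Pow(Mul(17, Rational(1, 8)), -1)), 4)) = Mul(374, Add(Add(2, Pow(Rational(17, 8), -1)), 4)) = Mul(374, Add(Add(2, Rational(8, 17)), 4)) = Mul(374, Add(Rational(42, 17), 4)) = Mul(374, Rational(110, 17)) = 2420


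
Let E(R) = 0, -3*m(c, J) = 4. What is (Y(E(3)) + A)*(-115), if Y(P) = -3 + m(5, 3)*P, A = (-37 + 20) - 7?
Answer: 3105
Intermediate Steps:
A = -24 (A = -17 - 7 = -24)
m(c, J) = -4/3 (m(c, J) = -⅓*4 = -4/3)
Y(P) = -3 - 4*P/3
(Y(E(3)) + A)*(-115) = ((-3 - 4/3*0) - 24)*(-115) = ((-3 + 0) - 24)*(-115) = (-3 - 24)*(-115) = -27*(-115) = 3105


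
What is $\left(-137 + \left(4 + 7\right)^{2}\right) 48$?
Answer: $-768$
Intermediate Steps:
$\left(-137 + \left(4 + 7\right)^{2}\right) 48 = \left(-137 + 11^{2}\right) 48 = \left(-137 + 121\right) 48 = \left(-16\right) 48 = -768$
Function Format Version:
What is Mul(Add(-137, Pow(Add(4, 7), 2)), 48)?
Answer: -768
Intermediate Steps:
Mul(Add(-137, Pow(Add(4, 7), 2)), 48) = Mul(Add(-137, Pow(11, 2)), 48) = Mul(Add(-137, 121), 48) = Mul(-16, 48) = -768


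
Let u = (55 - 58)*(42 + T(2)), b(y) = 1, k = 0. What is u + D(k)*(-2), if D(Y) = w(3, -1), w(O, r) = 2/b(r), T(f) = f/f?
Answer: -133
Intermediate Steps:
T(f) = 1
w(O, r) = 2 (w(O, r) = 2/1 = 2*1 = 2)
D(Y) = 2
u = -129 (u = (55 - 58)*(42 + 1) = -3*43 = -129)
u + D(k)*(-2) = -129 + 2*(-2) = -129 - 4 = -133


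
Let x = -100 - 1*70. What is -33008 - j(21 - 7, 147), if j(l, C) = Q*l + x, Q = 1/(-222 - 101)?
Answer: -10606660/323 ≈ -32838.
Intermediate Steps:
x = -170 (x = -100 - 70 = -170)
Q = -1/323 (Q = 1/(-323) = -1/323 ≈ -0.0030960)
j(l, C) = -170 - l/323 (j(l, C) = -l/323 - 170 = -170 - l/323)
-33008 - j(21 - 7, 147) = -33008 - (-170 - (21 - 7)/323) = -33008 - (-170 - 1/323*14) = -33008 - (-170 - 14/323) = -33008 - 1*(-54924/323) = -33008 + 54924/323 = -10606660/323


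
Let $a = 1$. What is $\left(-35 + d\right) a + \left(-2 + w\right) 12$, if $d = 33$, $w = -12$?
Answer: $-170$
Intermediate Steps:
$\left(-35 + d\right) a + \left(-2 + w\right) 12 = \left(-35 + 33\right) 1 + \left(-2 - 12\right) 12 = \left(-2\right) 1 - 168 = -2 - 168 = -170$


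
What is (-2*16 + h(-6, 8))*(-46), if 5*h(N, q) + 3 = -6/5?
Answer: 37766/25 ≈ 1510.6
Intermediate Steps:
h(N, q) = -21/25 (h(N, q) = -⅗ + (-6/5)/5 = -⅗ + (-6*⅕)/5 = -⅗ + (⅕)*(-6/5) = -⅗ - 6/25 = -21/25)
(-2*16 + h(-6, 8))*(-46) = (-2*16 - 21/25)*(-46) = (-32 - 21/25)*(-46) = -821/25*(-46) = 37766/25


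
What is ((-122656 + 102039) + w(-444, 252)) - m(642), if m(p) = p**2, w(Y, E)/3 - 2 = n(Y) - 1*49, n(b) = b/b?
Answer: -432919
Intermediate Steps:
n(b) = 1
w(Y, E) = -138 (w(Y, E) = 6 + 3*(1 - 1*49) = 6 + 3*(1 - 49) = 6 + 3*(-48) = 6 - 144 = -138)
((-122656 + 102039) + w(-444, 252)) - m(642) = ((-122656 + 102039) - 138) - 1*642**2 = (-20617 - 138) - 1*412164 = -20755 - 412164 = -432919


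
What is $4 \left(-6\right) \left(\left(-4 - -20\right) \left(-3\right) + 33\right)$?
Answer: $360$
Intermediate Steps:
$4 \left(-6\right) \left(\left(-4 - -20\right) \left(-3\right) + 33\right) = - 24 \left(\left(-4 + 20\right) \left(-3\right) + 33\right) = - 24 \left(16 \left(-3\right) + 33\right) = - 24 \left(-48 + 33\right) = \left(-24\right) \left(-15\right) = 360$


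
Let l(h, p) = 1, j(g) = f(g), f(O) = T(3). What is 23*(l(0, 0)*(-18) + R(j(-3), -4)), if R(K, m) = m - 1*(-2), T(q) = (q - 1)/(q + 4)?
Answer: -460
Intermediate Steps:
T(q) = (-1 + q)/(4 + q)
f(O) = 2/7 (f(O) = (-1 + 3)/(4 + 3) = 2/7)
j(g) = 2/7
R(K, m) = 2 + m (R(K, m) = m + 2 = 2 + m)
23*(l(0, 0)*(-18) + R(j(-3), -4)) = 23*(1*(-18) + (2 - 4)) = 23*(-18 - 2) = 23*(-20) = -460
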